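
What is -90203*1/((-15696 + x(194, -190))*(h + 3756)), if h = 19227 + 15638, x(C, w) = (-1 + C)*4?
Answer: 90203/576379804 ≈ 0.00015650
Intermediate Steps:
x(C, w) = -4 + 4*C
h = 34865
-90203*1/((-15696 + x(194, -190))*(h + 3756)) = -90203*1/((-15696 + (-4 + 4*194))*(34865 + 3756)) = -90203*1/(38621*(-15696 + (-4 + 776))) = -90203*1/(38621*(-15696 + 772)) = -90203/(38621*(-14924)) = -90203/(-576379804) = -90203*(-1/576379804) = 90203/576379804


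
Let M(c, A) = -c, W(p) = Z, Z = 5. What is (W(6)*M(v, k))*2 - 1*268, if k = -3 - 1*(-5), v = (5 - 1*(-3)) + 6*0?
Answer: -348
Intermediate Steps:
v = 8 (v = (5 + 3) + 0 = 8 + 0 = 8)
k = 2 (k = -3 + 5 = 2)
W(p) = 5
(W(6)*M(v, k))*2 - 1*268 = (5*(-1*8))*2 - 1*268 = (5*(-8))*2 - 268 = -40*2 - 268 = -80 - 268 = -348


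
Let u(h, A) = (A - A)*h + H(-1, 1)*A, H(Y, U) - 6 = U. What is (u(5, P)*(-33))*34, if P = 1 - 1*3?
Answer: 15708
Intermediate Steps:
H(Y, U) = 6 + U
P = -2 (P = 1 - 3 = -2)
u(h, A) = 7*A (u(h, A) = (A - A)*h + (6 + 1)*A = 0*h + 7*A = 0 + 7*A = 7*A)
(u(5, P)*(-33))*34 = ((7*(-2))*(-33))*34 = -14*(-33)*34 = 462*34 = 15708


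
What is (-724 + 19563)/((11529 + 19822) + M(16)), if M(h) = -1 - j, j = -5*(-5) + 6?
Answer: 18839/31319 ≈ 0.60152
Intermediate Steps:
j = 31 (j = 25 + 6 = 31)
M(h) = -32 (M(h) = -1 - 1*31 = -1 - 31 = -32)
(-724 + 19563)/((11529 + 19822) + M(16)) = (-724 + 19563)/((11529 + 19822) - 32) = 18839/(31351 - 32) = 18839/31319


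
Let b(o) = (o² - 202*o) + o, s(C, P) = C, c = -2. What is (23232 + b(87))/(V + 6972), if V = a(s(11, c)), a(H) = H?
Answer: 13314/6983 ≈ 1.9066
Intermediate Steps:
b(o) = o² - 201*o
V = 11
(23232 + b(87))/(V + 6972) = (23232 + 87*(-201 + 87))/(11 + 6972) = (23232 + 87*(-114))/6983 = (23232 - 9918)*(1/6983) = 13314*(1/6983) = 13314/6983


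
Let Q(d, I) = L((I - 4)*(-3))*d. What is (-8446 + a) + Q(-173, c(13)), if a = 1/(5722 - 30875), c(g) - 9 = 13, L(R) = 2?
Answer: -221145177/25153 ≈ -8792.0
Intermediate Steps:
c(g) = 22 (c(g) = 9 + 13 = 22)
Q(d, I) = 2*d
a = -1/25153 (a = 1/(-25153) = -1/25153 ≈ -3.9757e-5)
(-8446 + a) + Q(-173, c(13)) = (-8446 - 1/25153) + 2*(-173) = -212442239/25153 - 346 = -221145177/25153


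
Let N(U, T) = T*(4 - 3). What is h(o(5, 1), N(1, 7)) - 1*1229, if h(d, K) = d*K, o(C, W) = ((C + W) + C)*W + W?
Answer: -1145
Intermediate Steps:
o(C, W) = W + W*(W + 2*C) (o(C, W) = (W + 2*C)*W + W = W*(W + 2*C) + W = W + W*(W + 2*C))
N(U, T) = T (N(U, T) = T*1 = T)
h(d, K) = K*d
h(o(5, 1), N(1, 7)) - 1*1229 = 7*(1*(1 + 1 + 2*5)) - 1*1229 = 7*(1*(1 + 1 + 10)) - 1229 = 7*(1*12) - 1229 = 7*12 - 1229 = 84 - 1229 = -1145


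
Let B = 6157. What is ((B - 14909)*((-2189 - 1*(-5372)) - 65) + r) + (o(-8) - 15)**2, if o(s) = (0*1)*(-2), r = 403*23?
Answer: -27279242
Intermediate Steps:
r = 9269
o(s) = 0 (o(s) = 0*(-2) = 0)
((B - 14909)*((-2189 - 1*(-5372)) - 65) + r) + (o(-8) - 15)**2 = ((6157 - 14909)*((-2189 - 1*(-5372)) - 65) + 9269) + (0 - 15)**2 = (-8752*((-2189 + 5372) - 65) + 9269) + (-15)**2 = (-8752*(3183 - 65) + 9269) + 225 = (-8752*3118 + 9269) + 225 = (-27288736 + 9269) + 225 = -27279467 + 225 = -27279242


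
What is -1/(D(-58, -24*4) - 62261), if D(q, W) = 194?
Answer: 1/62067 ≈ 1.6112e-5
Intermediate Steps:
-1/(D(-58, -24*4) - 62261) = -1/(194 - 62261) = -1/(-62067) = -1*(-1/62067) = 1/62067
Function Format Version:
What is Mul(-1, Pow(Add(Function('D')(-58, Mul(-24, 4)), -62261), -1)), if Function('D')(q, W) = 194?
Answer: Rational(1, 62067) ≈ 1.6112e-5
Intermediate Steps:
Mul(-1, Pow(Add(Function('D')(-58, Mul(-24, 4)), -62261), -1)) = Mul(-1, Pow(Add(194, -62261), -1)) = Mul(-1, Pow(-62067, -1)) = Mul(-1, Rational(-1, 62067)) = Rational(1, 62067)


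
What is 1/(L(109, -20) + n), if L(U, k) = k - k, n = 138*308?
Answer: 1/42504 ≈ 2.3527e-5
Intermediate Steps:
n = 42504
L(U, k) = 0
1/(L(109, -20) + n) = 1/(0 + 42504) = 1/42504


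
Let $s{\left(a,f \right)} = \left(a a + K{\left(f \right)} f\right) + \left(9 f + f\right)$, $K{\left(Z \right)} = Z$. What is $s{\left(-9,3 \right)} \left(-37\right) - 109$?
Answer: $-4549$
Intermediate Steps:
$s{\left(a,f \right)} = a^{2} + f^{2} + 10 f$ ($s{\left(a,f \right)} = \left(a a + f f\right) + \left(9 f + f\right) = \left(a^{2} + f^{2}\right) + 10 f = a^{2} + f^{2} + 10 f$)
$s{\left(-9,3 \right)} \left(-37\right) - 109 = \left(\left(-9\right)^{2} + 3^{2} + 10 \cdot 3\right) \left(-37\right) - 109 = \left(81 + 9 + 30\right) \left(-37\right) - 109 = 120 \left(-37\right) - 109 = -4440 - 109 = -4549$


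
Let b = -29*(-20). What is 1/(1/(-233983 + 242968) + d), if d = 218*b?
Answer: 8985/1136063401 ≈ 7.9089e-6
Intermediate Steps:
b = 580
d = 126440 (d = 218*580 = 126440)
1/(1/(-233983 + 242968) + d) = 1/(1/(-233983 + 242968) + 126440) = 1/(1/8985 + 126440) = 1/(1136063401/8985) = 8985/1136063401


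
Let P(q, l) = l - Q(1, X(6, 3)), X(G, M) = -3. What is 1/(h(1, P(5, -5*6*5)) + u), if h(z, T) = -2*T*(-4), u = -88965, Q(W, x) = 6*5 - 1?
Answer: -1/90397 ≈ -1.1062e-5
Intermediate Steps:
Q(W, x) = 29 (Q(W, x) = 30 - 1 = 29)
P(q, l) = -29 + l (P(q, l) = l - 1*29 = l - 29 = -29 + l)
h(z, T) = 8*T
1/(h(1, P(5, -5*6*5)) + u) = 1/(8*(-29 - 5*6*5) - 88965) = 1/(8*(-29 - 30*5) - 88965) = 1/(8*(-29 - 150) - 88965) = 1/(8*(-179) - 88965) = 1/(-1432 - 88965) = 1/(-90397) = -1/90397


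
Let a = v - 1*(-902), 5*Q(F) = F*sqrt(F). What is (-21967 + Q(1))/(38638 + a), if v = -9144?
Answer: -54917/75990 ≈ -0.72269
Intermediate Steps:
Q(F) = F**(3/2)/5 (Q(F) = (F*sqrt(F))/5 = F**(3/2)/5)
a = -8242 (a = -9144 - 1*(-902) = -9144 + 902 = -8242)
(-21967 + Q(1))/(38638 + a) = (-21967 + 1**(3/2)/5)/(38638 - 8242) = (-21967 + (1/5)*1)/30396 = (-21967 + 1/5)*(1/30396) = -109834/5*1/30396 = -54917/75990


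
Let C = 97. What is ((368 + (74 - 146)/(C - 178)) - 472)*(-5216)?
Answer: 4840448/9 ≈ 5.3783e+5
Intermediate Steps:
((368 + (74 - 146)/(C - 178)) - 472)*(-5216) = ((368 + (74 - 146)/(97 - 178)) - 472)*(-5216) = ((368 - 72/(-81)) - 472)*(-5216) = ((368 - 72*(-1/81)) - 472)*(-5216) = ((368 + 8/9) - 472)*(-5216) = (3320/9 - 472)*(-5216) = -928/9*(-5216) = 4840448/9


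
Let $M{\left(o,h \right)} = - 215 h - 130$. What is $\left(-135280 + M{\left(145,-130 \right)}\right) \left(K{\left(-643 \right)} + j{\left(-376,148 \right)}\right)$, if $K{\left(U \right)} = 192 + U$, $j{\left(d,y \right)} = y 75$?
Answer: $-1144341540$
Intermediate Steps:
$j{\left(d,y \right)} = 75 y$
$M{\left(o,h \right)} = -130 - 215 h$
$\left(-135280 + M{\left(145,-130 \right)}\right) \left(K{\left(-643 \right)} + j{\left(-376,148 \right)}\right) = \left(-135280 - -27820\right) \left(\left(192 - 643\right) + 75 \cdot 148\right) = \left(-135280 + \left(-130 + 27950\right)\right) \left(-451 + 11100\right) = \left(-135280 + 27820\right) 10649 = \left(-107460\right) 10649 = -1144341540$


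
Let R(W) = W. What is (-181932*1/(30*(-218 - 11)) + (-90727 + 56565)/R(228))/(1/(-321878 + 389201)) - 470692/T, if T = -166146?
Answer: -1579800325553299/190237170 ≈ -8.3044e+6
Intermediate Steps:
(-181932*1/(30*(-218 - 11)) + (-90727 + 56565)/R(228))/(1/(-321878 + 389201)) - 470692/T = (-181932*1/(30*(-218 - 11)) + (-90727 + 56565)/228)/(1/(-321878 + 389201)) - 470692/(-166146) = (-181932/((-229*30)) - 34162*1/228)/(1/67323) - 470692*(-1/166146) = (-181932/(-6870) - 899/6)/(1/67323) + 235346/83073 = (-181932*(-1/6870) - 899/6)*67323 + 235346/83073 = (30322/1145 - 899/6)*67323 + 235346/83073 = -847423/6870*67323 + 235346/83073 = -19017019543/2290 + 235346/83073 = -1579800325553299/190237170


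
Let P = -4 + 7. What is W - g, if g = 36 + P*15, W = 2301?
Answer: 2220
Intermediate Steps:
P = 3
g = 81 (g = 36 + 3*15 = 36 + 45 = 81)
W - g = 2301 - 1*81 = 2301 - 81 = 2220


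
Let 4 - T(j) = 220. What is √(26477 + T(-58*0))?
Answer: √26261 ≈ 162.05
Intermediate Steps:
T(j) = -216 (T(j) = 4 - 1*220 = 4 - 220 = -216)
√(26477 + T(-58*0)) = √(26477 - 216) = √26261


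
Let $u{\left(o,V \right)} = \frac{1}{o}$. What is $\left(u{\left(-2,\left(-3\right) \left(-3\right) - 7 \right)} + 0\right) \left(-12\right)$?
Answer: $6$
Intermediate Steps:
$\left(u{\left(-2,\left(-3\right) \left(-3\right) - 7 \right)} + 0\right) \left(-12\right) = \left(\frac{1}{-2} + 0\right) \left(-12\right) = \left(- \frac{1}{2} + 0\right) \left(-12\right) = \left(- \frac{1}{2}\right) \left(-12\right) = 6$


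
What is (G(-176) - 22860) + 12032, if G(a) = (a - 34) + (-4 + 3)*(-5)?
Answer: -11033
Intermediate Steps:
G(a) = -29 + a (G(a) = (-34 + a) - 1*(-5) = (-34 + a) + 5 = -29 + a)
(G(-176) - 22860) + 12032 = ((-29 - 176) - 22860) + 12032 = (-205 - 22860) + 12032 = -23065 + 12032 = -11033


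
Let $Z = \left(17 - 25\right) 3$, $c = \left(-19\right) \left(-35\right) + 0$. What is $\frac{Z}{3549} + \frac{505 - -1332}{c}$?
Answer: $\frac{309693}{112385} \approx 2.7556$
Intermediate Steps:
$c = 665$ ($c = 665 + 0 = 665$)
$Z = -24$ ($Z = \left(-8\right) 3 = -24$)
$\frac{Z}{3549} + \frac{505 - -1332}{c} = - \frac{24}{3549} + \frac{505 - -1332}{665} = \left(-24\right) \frac{1}{3549} + \left(505 + 1332\right) \frac{1}{665} = - \frac{8}{1183} + 1837 \cdot \frac{1}{665} = - \frac{8}{1183} + \frac{1837}{665} = \frac{309693}{112385}$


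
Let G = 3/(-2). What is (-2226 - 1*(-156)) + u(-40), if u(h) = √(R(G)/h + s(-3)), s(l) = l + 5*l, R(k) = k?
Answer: -2070 + I*√7185/20 ≈ -2070.0 + 4.2382*I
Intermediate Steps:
G = -3/2 (G = 3*(-½) = -3/2 ≈ -1.5000)
s(l) = 6*l
u(h) = √(-18 - 3/(2*h)) (u(h) = √(-3/(2*h) + 6*(-3)) = √(-3/(2*h) - 18) = √(-18 - 3/(2*h)))
(-2226 - 1*(-156)) + u(-40) = (-2226 - 1*(-156)) + √(-72 - 6/(-40))/2 = (-2226 + 156) + √(-72 - 6*(-1/40))/2 = -2070 + √(-72 + 3/20)/2 = -2070 + √(-1437/20)/2 = -2070 + (I*√7185/10)/2 = -2070 + I*√7185/20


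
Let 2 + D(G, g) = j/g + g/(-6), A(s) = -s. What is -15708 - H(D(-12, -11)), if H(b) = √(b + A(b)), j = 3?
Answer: -15708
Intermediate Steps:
D(G, g) = -2 + 3/g - g/6 (D(G, g) = -2 + (3/g + g/(-6)) = -2 + (3/g + g*(-⅙)) = -2 + (3/g - g/6) = -2 + 3/g - g/6)
H(b) = 0 (H(b) = √(b - b) = √0 = 0)
-15708 - H(D(-12, -11)) = -15708 - 1*0 = -15708 + 0 = -15708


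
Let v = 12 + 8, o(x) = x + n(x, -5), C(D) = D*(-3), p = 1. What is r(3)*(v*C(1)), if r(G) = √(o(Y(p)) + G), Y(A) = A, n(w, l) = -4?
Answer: 0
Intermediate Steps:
C(D) = -3*D
o(x) = -4 + x (o(x) = x - 4 = -4 + x)
r(G) = √(-3 + G) (r(G) = √((-4 + 1) + G) = √(-3 + G))
v = 20
r(3)*(v*C(1)) = √(-3 + 3)*(20*(-3*1)) = √0*(20*(-3)) = 0*(-60) = 0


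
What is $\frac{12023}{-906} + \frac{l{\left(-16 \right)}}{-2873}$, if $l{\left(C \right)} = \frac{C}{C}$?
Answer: $- \frac{34542985}{2602938} \approx -13.271$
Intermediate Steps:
$l{\left(C \right)} = 1$
$\frac{12023}{-906} + \frac{l{\left(-16 \right)}}{-2873} = \frac{12023}{-906} + 1 \frac{1}{-2873} = 12023 \left(- \frac{1}{906}\right) + 1 \left(- \frac{1}{2873}\right) = - \frac{12023}{906} - \frac{1}{2873} = - \frac{34542985}{2602938}$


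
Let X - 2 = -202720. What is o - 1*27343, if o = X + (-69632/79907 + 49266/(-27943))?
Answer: -513695584974599/2232841301 ≈ -2.3006e+5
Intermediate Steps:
X = -202718 (X = 2 - 202720 = -202718)
o = -452643005281356/2232841301 (o = -202718 + (-69632/79907 + 49266/(-27943)) = -202718 + (-69632*1/79907 + 49266*(-1/27943)) = -202718 + (-69632/79907 - 49266/27943) = -202718 - 5882425238/2232841301 = -452643005281356/2232841301 ≈ -2.0272e+5)
o - 1*27343 = -452643005281356/2232841301 - 1*27343 = -452643005281356/2232841301 - 27343 = -513695584974599/2232841301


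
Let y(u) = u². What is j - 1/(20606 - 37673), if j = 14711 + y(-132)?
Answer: 548448046/17067 ≈ 32135.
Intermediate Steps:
j = 32135 (j = 14711 + (-132)² = 14711 + 17424 = 32135)
j - 1/(20606 - 37673) = 32135 - 1/(20606 - 37673) = 32135 - 1/(-17067) = 32135 - 1*(-1/17067) = 32135 + 1/17067 = 548448046/17067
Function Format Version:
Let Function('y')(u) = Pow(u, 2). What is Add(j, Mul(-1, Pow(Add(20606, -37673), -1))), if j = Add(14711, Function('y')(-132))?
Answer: Rational(548448046, 17067) ≈ 32135.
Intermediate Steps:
j = 32135 (j = Add(14711, Pow(-132, 2)) = Add(14711, 17424) = 32135)
Add(j, Mul(-1, Pow(Add(20606, -37673), -1))) = Add(32135, Mul(-1, Pow(Add(20606, -37673), -1))) = Add(32135, Mul(-1, Pow(-17067, -1))) = Add(32135, Mul(-1, Rational(-1, 17067))) = Add(32135, Rational(1, 17067)) = Rational(548448046, 17067)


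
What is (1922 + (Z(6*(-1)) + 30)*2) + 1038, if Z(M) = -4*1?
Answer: 3012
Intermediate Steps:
Z(M) = -4
(1922 + (Z(6*(-1)) + 30)*2) + 1038 = (1922 + (-4 + 30)*2) + 1038 = (1922 + 26*2) + 1038 = (1922 + 52) + 1038 = 1974 + 1038 = 3012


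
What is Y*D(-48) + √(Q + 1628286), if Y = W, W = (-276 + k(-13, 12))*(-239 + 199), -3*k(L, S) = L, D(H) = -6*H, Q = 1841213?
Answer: 3129600 + √3469499 ≈ 3.1315e+6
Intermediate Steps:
k(L, S) = -L/3
W = 32600/3 (W = (-276 - ⅓*(-13))*(-239 + 199) = (-276 + 13/3)*(-40) = -815/3*(-40) = 32600/3 ≈ 10867.)
Y = 32600/3 ≈ 10867.
Y*D(-48) + √(Q + 1628286) = 32600*(-6*(-48))/3 + √(1841213 + 1628286) = (32600/3)*288 + √3469499 = 3129600 + √3469499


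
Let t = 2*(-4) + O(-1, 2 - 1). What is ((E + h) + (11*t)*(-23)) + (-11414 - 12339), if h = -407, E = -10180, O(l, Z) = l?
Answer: -32063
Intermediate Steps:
t = -9 (t = 2*(-4) - 1 = -8 - 1 = -9)
((E + h) + (11*t)*(-23)) + (-11414 - 12339) = ((-10180 - 407) + (11*(-9))*(-23)) + (-11414 - 12339) = (-10587 - 99*(-23)) - 23753 = (-10587 + 2277) - 23753 = -8310 - 23753 = -32063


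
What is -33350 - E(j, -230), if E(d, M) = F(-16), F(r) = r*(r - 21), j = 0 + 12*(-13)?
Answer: -33942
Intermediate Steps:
j = -156 (j = 0 - 156 = -156)
F(r) = r*(-21 + r)
E(d, M) = 592 (E(d, M) = -16*(-21 - 16) = -16*(-37) = 592)
-33350 - E(j, -230) = -33350 - 1*592 = -33350 - 592 = -33942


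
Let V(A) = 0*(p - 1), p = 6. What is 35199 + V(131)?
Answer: 35199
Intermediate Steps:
V(A) = 0 (V(A) = 0*(6 - 1) = 0*5 = 0)
35199 + V(131) = 35199 + 0 = 35199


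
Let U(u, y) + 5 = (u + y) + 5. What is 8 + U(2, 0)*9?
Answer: 26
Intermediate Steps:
U(u, y) = u + y (U(u, y) = -5 + ((u + y) + 5) = -5 + (5 + u + y) = u + y)
8 + U(2, 0)*9 = 8 + (2 + 0)*9 = 8 + 2*9 = 8 + 18 = 26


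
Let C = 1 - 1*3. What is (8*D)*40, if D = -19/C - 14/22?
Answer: 31200/11 ≈ 2836.4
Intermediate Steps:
C = -2 (C = 1 - 3 = -2)
D = 195/22 (D = -19/(-2) - 14/22 = -19*(-½) - 14*1/22 = 19/2 - 7/11 = 195/22 ≈ 8.8636)
(8*D)*40 = (8*(195/22))*40 = (780/11)*40 = 31200/11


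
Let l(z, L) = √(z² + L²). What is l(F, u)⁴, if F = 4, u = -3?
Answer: 625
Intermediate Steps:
l(z, L) = √(L² + z²)
l(F, u)⁴ = (√((-3)² + 4²))⁴ = (√(9 + 16))⁴ = (√25)⁴ = 5⁴ = 625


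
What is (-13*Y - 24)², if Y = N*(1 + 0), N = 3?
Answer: 3969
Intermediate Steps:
Y = 3 (Y = 3*(1 + 0) = 3*1 = 3)
(-13*Y - 24)² = (-13*3 - 24)² = (-39 - 24)² = (-63)² = 3969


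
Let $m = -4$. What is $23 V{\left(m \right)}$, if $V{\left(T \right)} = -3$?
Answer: $-69$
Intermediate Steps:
$23 V{\left(m \right)} = 23 \left(-3\right) = -69$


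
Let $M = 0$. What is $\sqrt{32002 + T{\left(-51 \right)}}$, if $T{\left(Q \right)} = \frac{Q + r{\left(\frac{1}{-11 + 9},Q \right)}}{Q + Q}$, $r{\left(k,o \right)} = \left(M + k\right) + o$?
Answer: $\frac{7 \sqrt{6795087}}{102} \approx 178.89$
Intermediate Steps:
$r{\left(k,o \right)} = k + o$ ($r{\left(k,o \right)} = \left(0 + k\right) + o = k + o$)
$T{\left(Q \right)} = \frac{- \frac{1}{2} + 2 Q}{2 Q}$ ($T{\left(Q \right)} = \frac{Q + \left(\frac{1}{-11 + 9} + Q\right)}{Q + Q} = \frac{Q + \left(\frac{1}{-2} + Q\right)}{2 Q} = \left(Q + \left(- \frac{1}{2} + Q\right)\right) \frac{1}{2 Q} = \left(- \frac{1}{2} + 2 Q\right) \frac{1}{2 Q} = \frac{- \frac{1}{2} + 2 Q}{2 Q}$)
$\sqrt{32002 + T{\left(-51 \right)}} = \sqrt{32002 + \frac{- \frac{1}{4} - 51}{-51}} = \sqrt{32002 - - \frac{205}{204}} = \sqrt{32002 + \frac{205}{204}} = \sqrt{\frac{6528613}{204}} = \frac{7 \sqrt{6795087}}{102}$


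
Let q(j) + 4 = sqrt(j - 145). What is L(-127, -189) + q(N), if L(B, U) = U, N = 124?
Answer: -193 + I*sqrt(21) ≈ -193.0 + 4.5826*I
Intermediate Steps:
q(j) = -4 + sqrt(-145 + j) (q(j) = -4 + sqrt(j - 145) = -4 + sqrt(-145 + j))
L(-127, -189) + q(N) = -189 + (-4 + sqrt(-145 + 124)) = -189 + (-4 + sqrt(-21)) = -189 + (-4 + I*sqrt(21)) = -193 + I*sqrt(21)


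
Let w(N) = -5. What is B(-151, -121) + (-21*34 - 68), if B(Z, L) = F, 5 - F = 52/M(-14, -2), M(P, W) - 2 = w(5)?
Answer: -2279/3 ≈ -759.67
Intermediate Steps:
M(P, W) = -3 (M(P, W) = 2 - 5 = -3)
F = 67/3 (F = 5 - 52/(-3) = 5 - 52*(-1)/3 = 5 - 1*(-52/3) = 5 + 52/3 = 67/3 ≈ 22.333)
B(Z, L) = 67/3
B(-151, -121) + (-21*34 - 68) = 67/3 + (-21*34 - 68) = 67/3 + (-714 - 68) = 67/3 - 782 = -2279/3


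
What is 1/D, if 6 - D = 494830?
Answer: -1/494824 ≈ -2.0209e-6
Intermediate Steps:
D = -494824 (D = 6 - 1*494830 = 6 - 494830 = -494824)
1/D = 1/(-494824) = -1/494824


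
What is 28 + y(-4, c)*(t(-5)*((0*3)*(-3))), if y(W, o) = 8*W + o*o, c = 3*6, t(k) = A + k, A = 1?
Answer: 28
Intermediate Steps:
t(k) = 1 + k
c = 18
y(W, o) = o**2 + 8*W (y(W, o) = 8*W + o**2 = o**2 + 8*W)
28 + y(-4, c)*(t(-5)*((0*3)*(-3))) = 28 + (18**2 + 8*(-4))*((1 - 5)*((0*3)*(-3))) = 28 + (324 - 32)*(-0*(-3)) = 28 + 292*(-4*0) = 28 + 292*0 = 28 + 0 = 28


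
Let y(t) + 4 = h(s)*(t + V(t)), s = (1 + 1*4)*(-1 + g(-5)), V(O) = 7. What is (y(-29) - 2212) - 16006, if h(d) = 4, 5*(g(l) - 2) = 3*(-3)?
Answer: -18310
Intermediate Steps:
g(l) = ⅕ (g(l) = 2 + (3*(-3))/5 = 2 + (⅕)*(-9) = 2 - 9/5 = ⅕)
s = -4 (s = (1 + 1*4)*(-1 + ⅕) = (1 + 4)*(-⅘) = 5*(-⅘) = -4)
y(t) = 24 + 4*t (y(t) = -4 + 4*(t + 7) = -4 + 4*(7 + t) = -4 + (28 + 4*t) = 24 + 4*t)
(y(-29) - 2212) - 16006 = ((24 + 4*(-29)) - 2212) - 16006 = ((24 - 116) - 2212) - 16006 = (-92 - 2212) - 16006 = -2304 - 16006 = -18310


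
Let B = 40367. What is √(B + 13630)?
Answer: √53997 ≈ 232.37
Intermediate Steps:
√(B + 13630) = √(40367 + 13630) = √53997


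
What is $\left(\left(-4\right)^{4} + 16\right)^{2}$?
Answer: $73984$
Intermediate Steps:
$\left(\left(-4\right)^{4} + 16\right)^{2} = \left(256 + 16\right)^{2} = 272^{2} = 73984$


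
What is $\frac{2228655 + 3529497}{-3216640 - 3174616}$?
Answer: $- \frac{719769}{798907} \approx -0.90094$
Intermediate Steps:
$\frac{2228655 + 3529497}{-3216640 - 3174616} = \frac{5758152}{-6391256} = 5758152 \left(- \frac{1}{6391256}\right) = - \frac{719769}{798907}$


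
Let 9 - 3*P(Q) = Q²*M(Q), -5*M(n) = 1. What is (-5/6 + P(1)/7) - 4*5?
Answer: -4283/210 ≈ -20.395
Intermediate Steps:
M(n) = -⅕ (M(n) = -⅕*1 = -⅕)
P(Q) = 3 + Q²/15 (P(Q) = 3 - Q²*(-1)/(3*5) = 3 - (-1)*Q²/15 = 3 + Q²/15)
(-5/6 + P(1)/7) - 4*5 = (-5/6 + (3 + (1/15)*1²)/7) - 4*5 = (-5*⅙ + (3 + (1/15)*1)*(⅐)) - 20 = (-⅚ + (3 + 1/15)*(⅐)) - 20 = (-⅚ + (46/15)*(⅐)) - 20 = (-⅚ + 46/105) - 20 = -83/210 - 20 = -4283/210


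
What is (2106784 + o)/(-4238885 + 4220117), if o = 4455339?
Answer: -6562123/18768 ≈ -349.64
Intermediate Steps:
(2106784 + o)/(-4238885 + 4220117) = (2106784 + 4455339)/(-4238885 + 4220117) = 6562123/(-18768) = 6562123*(-1/18768) = -6562123/18768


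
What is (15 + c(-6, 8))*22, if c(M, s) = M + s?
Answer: 374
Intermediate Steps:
(15 + c(-6, 8))*22 = (15 + (-6 + 8))*22 = (15 + 2)*22 = 17*22 = 374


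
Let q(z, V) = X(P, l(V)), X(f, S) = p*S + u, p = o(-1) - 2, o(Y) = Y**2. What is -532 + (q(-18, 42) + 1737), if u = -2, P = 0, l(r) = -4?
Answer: 1207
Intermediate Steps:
p = -1 (p = (-1)**2 - 2 = 1 - 2 = -1)
X(f, S) = -2 - S (X(f, S) = -S - 2 = -2 - S)
q(z, V) = 2 (q(z, V) = -2 - 1*(-4) = -2 + 4 = 2)
-532 + (q(-18, 42) + 1737) = -532 + (2 + 1737) = -532 + 1739 = 1207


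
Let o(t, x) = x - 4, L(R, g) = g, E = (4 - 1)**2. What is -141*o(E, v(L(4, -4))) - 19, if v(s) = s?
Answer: 1109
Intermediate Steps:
E = 9 (E = 3**2 = 9)
o(t, x) = -4 + x
-141*o(E, v(L(4, -4))) - 19 = -141*(-4 - 4) - 19 = -141*(-8) - 19 = 1128 - 19 = 1109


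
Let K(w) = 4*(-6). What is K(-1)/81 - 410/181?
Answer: -12518/4887 ≈ -2.5615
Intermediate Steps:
K(w) = -24
K(-1)/81 - 410/181 = -24/81 - 410/181 = -24*1/81 - 410*1/181 = -8/27 - 410/181 = -12518/4887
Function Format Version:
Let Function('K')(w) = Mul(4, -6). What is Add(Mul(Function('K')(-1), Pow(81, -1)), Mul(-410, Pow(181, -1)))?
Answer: Rational(-12518, 4887) ≈ -2.5615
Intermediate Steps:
Function('K')(w) = -24
Add(Mul(Function('K')(-1), Pow(81, -1)), Mul(-410, Pow(181, -1))) = Add(Mul(-24, Pow(81, -1)), Mul(-410, Pow(181, -1))) = Add(Mul(-24, Rational(1, 81)), Mul(-410, Rational(1, 181))) = Add(Rational(-8, 27), Rational(-410, 181)) = Rational(-12518, 4887)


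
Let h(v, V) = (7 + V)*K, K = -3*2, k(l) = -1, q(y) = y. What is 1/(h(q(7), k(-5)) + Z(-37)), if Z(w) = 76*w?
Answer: -1/2848 ≈ -0.00035112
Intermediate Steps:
K = -6
h(v, V) = -42 - 6*V (h(v, V) = (7 + V)*(-6) = -42 - 6*V)
1/(h(q(7), k(-5)) + Z(-37)) = 1/((-42 - 6*(-1)) + 76*(-37)) = 1/((-42 + 6) - 2812) = 1/(-36 - 2812) = 1/(-2848) = -1/2848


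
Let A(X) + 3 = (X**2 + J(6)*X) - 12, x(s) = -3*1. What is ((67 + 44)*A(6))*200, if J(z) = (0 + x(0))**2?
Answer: 1665000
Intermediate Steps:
x(s) = -3
J(z) = 9 (J(z) = (0 - 3)**2 = (-3)**2 = 9)
A(X) = -15 + X**2 + 9*X (A(X) = -3 + ((X**2 + 9*X) - 12) = -3 + (-12 + X**2 + 9*X) = -15 + X**2 + 9*X)
((67 + 44)*A(6))*200 = ((67 + 44)*(-15 + 6**2 + 9*6))*200 = (111*(-15 + 36 + 54))*200 = (111*75)*200 = 8325*200 = 1665000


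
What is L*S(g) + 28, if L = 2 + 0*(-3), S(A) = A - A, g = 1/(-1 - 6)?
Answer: 28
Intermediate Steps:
g = -1/7 (g = 1/(-7) = -1/7 ≈ -0.14286)
S(A) = 0
L = 2 (L = 2 + 0 = 2)
L*S(g) + 28 = 2*0 + 28 = 0 + 28 = 28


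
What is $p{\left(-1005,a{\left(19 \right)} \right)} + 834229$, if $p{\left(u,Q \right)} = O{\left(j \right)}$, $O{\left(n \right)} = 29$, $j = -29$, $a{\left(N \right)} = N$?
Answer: $834258$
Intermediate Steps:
$p{\left(u,Q \right)} = 29$
$p{\left(-1005,a{\left(19 \right)} \right)} + 834229 = 29 + 834229 = 834258$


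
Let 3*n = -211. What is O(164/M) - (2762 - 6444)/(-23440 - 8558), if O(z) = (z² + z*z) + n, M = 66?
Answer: -337420568/5807637 ≈ -58.099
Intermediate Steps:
n = -211/3 (n = (⅓)*(-211) = -211/3 ≈ -70.333)
O(z) = -211/3 + 2*z² (O(z) = (z² + z*z) - 211/3 = (z² + z²) - 211/3 = 2*z² - 211/3 = -211/3 + 2*z²)
O(164/M) - (2762 - 6444)/(-23440 - 8558) = (-211/3 + 2*(164/66)²) - (2762 - 6444)/(-23440 - 8558) = (-211/3 + 2*(164*(1/66))²) - (-3682)/(-31998) = (-211/3 + 2*(82/33)²) - (-3682)*(-1)/31998 = (-211/3 + 2*(6724/1089)) - 1*1841/15999 = (-211/3 + 13448/1089) - 1841/15999 = -63145/1089 - 1841/15999 = -337420568/5807637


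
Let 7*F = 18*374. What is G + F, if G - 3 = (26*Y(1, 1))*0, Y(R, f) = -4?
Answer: 6753/7 ≈ 964.71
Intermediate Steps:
F = 6732/7 (F = (18*374)/7 = (⅐)*6732 = 6732/7 ≈ 961.71)
G = 3 (G = 3 + (26*(-4))*0 = 3 - 104*0 = 3 + 0 = 3)
G + F = 3 + 6732/7 = 6753/7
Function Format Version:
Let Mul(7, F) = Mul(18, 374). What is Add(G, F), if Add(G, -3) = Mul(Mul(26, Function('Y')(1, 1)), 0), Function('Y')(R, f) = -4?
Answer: Rational(6753, 7) ≈ 964.71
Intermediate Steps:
F = Rational(6732, 7) (F = Mul(Rational(1, 7), Mul(18, 374)) = Mul(Rational(1, 7), 6732) = Rational(6732, 7) ≈ 961.71)
G = 3 (G = Add(3, Mul(Mul(26, -4), 0)) = Add(3, Mul(-104, 0)) = Add(3, 0) = 3)
Add(G, F) = Add(3, Rational(6732, 7)) = Rational(6753, 7)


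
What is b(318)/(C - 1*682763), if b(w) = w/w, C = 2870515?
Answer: 1/2187752 ≈ 4.5709e-7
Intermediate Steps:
b(w) = 1
b(318)/(C - 1*682763) = 1/(2870515 - 1*682763) = 1/(2870515 - 682763) = 1/2187752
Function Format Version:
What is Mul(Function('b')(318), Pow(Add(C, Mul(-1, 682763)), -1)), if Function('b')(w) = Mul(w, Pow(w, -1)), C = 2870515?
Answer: Rational(1, 2187752) ≈ 4.5709e-7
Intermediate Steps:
Function('b')(w) = 1
Mul(Function('b')(318), Pow(Add(C, Mul(-1, 682763)), -1)) = Mul(1, Pow(Add(2870515, Mul(-1, 682763)), -1)) = Mul(1, Pow(Add(2870515, -682763), -1)) = Mul(1, Pow(2187752, -1)) = Mul(1, Rational(1, 2187752)) = Rational(1, 2187752)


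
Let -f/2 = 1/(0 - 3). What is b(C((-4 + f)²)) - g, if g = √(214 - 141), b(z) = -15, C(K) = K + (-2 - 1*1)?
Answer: -15 - √73 ≈ -23.544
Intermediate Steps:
f = ⅔ (f = -2/(0 - 3) = -2/(-3) = -2*(-⅓) = ⅔ ≈ 0.66667)
C(K) = -3 + K (C(K) = K + (-2 - 1) = K - 3 = -3 + K)
g = √73 ≈ 8.5440
b(C((-4 + f)²)) - g = -15 - √73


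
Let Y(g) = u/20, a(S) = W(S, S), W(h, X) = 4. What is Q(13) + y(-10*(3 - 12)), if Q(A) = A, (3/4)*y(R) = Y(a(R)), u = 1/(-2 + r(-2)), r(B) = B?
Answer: 779/60 ≈ 12.983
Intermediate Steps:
a(S) = 4
u = -¼ (u = 1/(-2 - 2) = 1/(-4) = -¼ ≈ -0.25000)
Y(g) = -1/80 (Y(g) = -¼/20 = -¼*1/20 = -1/80)
y(R) = -1/60 (y(R) = (4/3)*(-1/80) = -1/60)
Q(13) + y(-10*(3 - 12)) = 13 - 1/60 = 779/60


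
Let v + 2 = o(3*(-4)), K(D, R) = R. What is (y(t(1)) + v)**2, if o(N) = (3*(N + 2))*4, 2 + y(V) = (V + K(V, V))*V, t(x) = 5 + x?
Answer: 2704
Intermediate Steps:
y(V) = -2 + 2*V**2 (y(V) = -2 + (V + V)*V = -2 + (2*V)*V = -2 + 2*V**2)
o(N) = 24 + 12*N (o(N) = (3*(2 + N))*4 = (6 + 3*N)*4 = 24 + 12*N)
v = -122 (v = -2 + (24 + 12*(3*(-4))) = -2 + (24 + 12*(-12)) = -2 + (24 - 144) = -2 - 120 = -122)
(y(t(1)) + v)**2 = ((-2 + 2*(5 + 1)**2) - 122)**2 = ((-2 + 2*6**2) - 122)**2 = ((-2 + 2*36) - 122)**2 = ((-2 + 72) - 122)**2 = (70 - 122)**2 = (-52)**2 = 2704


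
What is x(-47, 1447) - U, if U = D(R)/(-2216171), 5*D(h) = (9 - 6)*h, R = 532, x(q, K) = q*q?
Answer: 24477610291/11080855 ≈ 2209.0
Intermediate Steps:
x(q, K) = q²
D(h) = 3*h/5 (D(h) = ((9 - 6)*h)/5 = (3*h)/5 = 3*h/5)
U = -1596/11080855 (U = ((⅗)*532)/(-2216171) = (1596/5)*(-1/2216171) = -1596/11080855 ≈ -0.00014403)
x(-47, 1447) - U = (-47)² - 1*(-1596/11080855) = 2209 + 1596/11080855 = 24477610291/11080855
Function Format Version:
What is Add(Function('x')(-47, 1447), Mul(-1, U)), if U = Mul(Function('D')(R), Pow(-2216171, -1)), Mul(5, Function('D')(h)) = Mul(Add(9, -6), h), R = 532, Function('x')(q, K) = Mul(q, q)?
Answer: Rational(24477610291, 11080855) ≈ 2209.0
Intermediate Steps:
Function('x')(q, K) = Pow(q, 2)
Function('D')(h) = Mul(Rational(3, 5), h) (Function('D')(h) = Mul(Rational(1, 5), Mul(Add(9, -6), h)) = Mul(Rational(1, 5), Mul(3, h)) = Mul(Rational(3, 5), h))
U = Rational(-1596, 11080855) (U = Mul(Mul(Rational(3, 5), 532), Pow(-2216171, -1)) = Mul(Rational(1596, 5), Rational(-1, 2216171)) = Rational(-1596, 11080855) ≈ -0.00014403)
Add(Function('x')(-47, 1447), Mul(-1, U)) = Add(Pow(-47, 2), Mul(-1, Rational(-1596, 11080855))) = Add(2209, Rational(1596, 11080855)) = Rational(24477610291, 11080855)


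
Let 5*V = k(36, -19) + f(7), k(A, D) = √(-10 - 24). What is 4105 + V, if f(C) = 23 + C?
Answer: 4111 + I*√34/5 ≈ 4111.0 + 1.1662*I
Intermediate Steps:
k(A, D) = I*√34 (k(A, D) = √(-34) = I*√34)
V = 6 + I*√34/5 (V = (I*√34 + (23 + 7))/5 = (I*√34 + 30)/5 = (30 + I*√34)/5 = 6 + I*√34/5 ≈ 6.0 + 1.1662*I)
4105 + V = 4105 + (6 + I*√34/5) = 4111 + I*√34/5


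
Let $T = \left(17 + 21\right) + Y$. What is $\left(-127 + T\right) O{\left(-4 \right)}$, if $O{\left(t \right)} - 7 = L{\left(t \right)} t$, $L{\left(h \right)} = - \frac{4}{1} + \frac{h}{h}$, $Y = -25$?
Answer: $-2166$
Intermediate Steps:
$L{\left(h \right)} = -3$ ($L{\left(h \right)} = \left(-4\right) 1 + 1 = -4 + 1 = -3$)
$O{\left(t \right)} = 7 - 3 t$
$T = 13$ ($T = \left(17 + 21\right) - 25 = 38 - 25 = 13$)
$\left(-127 + T\right) O{\left(-4 \right)} = \left(-127 + 13\right) \left(7 - -12\right) = - 114 \left(7 + 12\right) = \left(-114\right) 19 = -2166$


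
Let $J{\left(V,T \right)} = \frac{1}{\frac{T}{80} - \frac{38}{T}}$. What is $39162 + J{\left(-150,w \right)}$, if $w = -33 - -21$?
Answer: $\frac{7088382}{181} \approx 39162.0$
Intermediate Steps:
$w = -12$ ($w = -33 + 21 = -12$)
$J{\left(V,T \right)} = \frac{1}{- \frac{38}{T} + \frac{T}{80}}$ ($J{\left(V,T \right)} = \frac{1}{T \frac{1}{80} - \frac{38}{T}} = \frac{1}{\frac{T}{80} - \frac{38}{T}} = \frac{1}{- \frac{38}{T} + \frac{T}{80}}$)
$39162 + J{\left(-150,w \right)} = 39162 + 80 \left(-12\right) \frac{1}{-3040 + \left(-12\right)^{2}} = 39162 + 80 \left(-12\right) \frac{1}{-3040 + 144} = 39162 + 80 \left(-12\right) \frac{1}{-2896} = 39162 + 80 \left(-12\right) \left(- \frac{1}{2896}\right) = 39162 + \frac{60}{181} = \frac{7088382}{181}$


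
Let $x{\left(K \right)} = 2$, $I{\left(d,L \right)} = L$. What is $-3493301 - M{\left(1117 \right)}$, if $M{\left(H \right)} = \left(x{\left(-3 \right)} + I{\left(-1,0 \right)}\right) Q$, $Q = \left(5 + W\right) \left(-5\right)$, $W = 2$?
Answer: $-3493231$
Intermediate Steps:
$Q = -35$ ($Q = \left(5 + 2\right) \left(-5\right) = 7 \left(-5\right) = -35$)
$M{\left(H \right)} = -70$ ($M{\left(H \right)} = \left(2 + 0\right) \left(-35\right) = 2 \left(-35\right) = -70$)
$-3493301 - M{\left(1117 \right)} = -3493301 - -70 = -3493301 + 70 = -3493231$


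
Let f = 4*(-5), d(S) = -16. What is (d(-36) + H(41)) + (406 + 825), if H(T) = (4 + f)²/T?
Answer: 50071/41 ≈ 1221.2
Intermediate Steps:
f = -20
H(T) = 256/T (H(T) = (4 - 20)²/T = (-16)²/T = 256/T)
(d(-36) + H(41)) + (406 + 825) = (-16 + 256/41) + (406 + 825) = (-16 + 256*(1/41)) + 1231 = (-16 + 256/41) + 1231 = -400/41 + 1231 = 50071/41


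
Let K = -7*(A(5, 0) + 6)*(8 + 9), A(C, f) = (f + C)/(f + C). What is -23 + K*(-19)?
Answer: 15804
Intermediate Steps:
A(C, f) = 1 (A(C, f) = (C + f)/(C + f) = 1)
K = -833 (K = -7*(1 + 6)*(8 + 9) = -49*17 = -7*119 = -833)
-23 + K*(-19) = -23 - 833*(-19) = -23 + 15827 = 15804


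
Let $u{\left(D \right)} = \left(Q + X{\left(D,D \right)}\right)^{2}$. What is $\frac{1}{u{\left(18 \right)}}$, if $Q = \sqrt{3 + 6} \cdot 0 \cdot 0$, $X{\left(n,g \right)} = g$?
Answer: $\frac{1}{324} \approx 0.0030864$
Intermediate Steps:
$Q = 0$ ($Q = \sqrt{9} \cdot 0 \cdot 0 = 3 \cdot 0 \cdot 0 = 0 \cdot 0 = 0$)
$u{\left(D \right)} = D^{2}$ ($u{\left(D \right)} = \left(0 + D\right)^{2} = D^{2}$)
$\frac{1}{u{\left(18 \right)}} = \frac{1}{18^{2}} = \frac{1}{324}$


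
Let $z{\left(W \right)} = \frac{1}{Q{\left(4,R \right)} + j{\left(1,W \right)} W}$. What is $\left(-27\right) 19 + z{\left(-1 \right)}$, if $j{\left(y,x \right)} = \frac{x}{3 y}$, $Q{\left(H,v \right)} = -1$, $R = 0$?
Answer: $- \frac{1029}{2} \approx -514.5$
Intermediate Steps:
$j{\left(y,x \right)} = \frac{x}{3 y}$ ($j{\left(y,x \right)} = x \frac{1}{3 y} = \frac{x}{3 y}$)
$z{\left(W \right)} = \frac{1}{-1 + \frac{W^{2}}{3}}$ ($z{\left(W \right)} = \frac{1}{-1 + \frac{W}{3 \cdot 1} W} = \frac{1}{-1 + \frac{1}{3} W 1 W} = \frac{1}{-1 + \frac{W}{3} W} = \frac{1}{-1 + \frac{W^{2}}{3}}$)
$\left(-27\right) 19 + z{\left(-1 \right)} = \left(-27\right) 19 + \frac{3}{-3 + \left(-1\right)^{2}} = -513 + \frac{3}{-3 + 1} = -513 + \frac{3}{-2} = -513 + 3 \left(- \frac{1}{2}\right) = -513 - \frac{3}{2} = - \frac{1029}{2}$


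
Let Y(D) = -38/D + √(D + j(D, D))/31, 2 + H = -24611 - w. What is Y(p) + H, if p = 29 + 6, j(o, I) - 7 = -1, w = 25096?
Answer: -1739853/35 + √41/31 ≈ -49710.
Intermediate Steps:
j(o, I) = 6 (j(o, I) = 7 - 1 = 6)
H = -49709 (H = -2 + (-24611 - 1*25096) = -2 + (-24611 - 25096) = -2 - 49707 = -49709)
p = 35
Y(D) = -38/D + √(6 + D)/31 (Y(D) = -38/D + √(D + 6)/31 = -38/D + √(6 + D)*(1/31) = -38/D + √(6 + D)/31)
Y(p) + H = (-38/35 + √(6 + 35)/31) - 49709 = (-38*1/35 + √41/31) - 49709 = (-38/35 + √41/31) - 49709 = -1739853/35 + √41/31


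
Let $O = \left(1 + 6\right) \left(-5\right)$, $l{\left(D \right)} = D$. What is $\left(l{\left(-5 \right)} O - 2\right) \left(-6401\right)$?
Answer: $-1107373$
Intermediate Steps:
$O = -35$ ($O = 7 \left(-5\right) = -35$)
$\left(l{\left(-5 \right)} O - 2\right) \left(-6401\right) = \left(\left(-5\right) \left(-35\right) - 2\right) \left(-6401\right) = \left(175 - 2\right) \left(-6401\right) = 173 \left(-6401\right) = -1107373$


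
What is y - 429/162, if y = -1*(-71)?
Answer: 3691/54 ≈ 68.352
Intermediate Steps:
y = 71
y - 429/162 = 71 - 429/162 = 71 - 1*143/54 = 71 - 143/54 = 3691/54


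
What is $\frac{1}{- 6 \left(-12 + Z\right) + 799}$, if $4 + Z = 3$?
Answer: $\frac{1}{877} \approx 0.0011403$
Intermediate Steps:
$Z = -1$ ($Z = -4 + 3 = -1$)
$\frac{1}{- 6 \left(-12 + Z\right) + 799} = \frac{1}{- 6 \left(-12 - 1\right) + 799} = \frac{1}{\left(-6\right) \left(-13\right) + 799} = \frac{1}{78 + 799} = \frac{1}{877}$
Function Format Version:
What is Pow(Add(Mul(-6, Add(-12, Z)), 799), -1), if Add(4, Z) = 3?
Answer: Rational(1, 877) ≈ 0.0011403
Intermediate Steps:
Z = -1 (Z = Add(-4, 3) = -1)
Pow(Add(Mul(-6, Add(-12, Z)), 799), -1) = Pow(Add(Mul(-6, Add(-12, -1)), 799), -1) = Pow(Add(Mul(-6, -13), 799), -1) = Pow(Add(78, 799), -1) = Pow(877, -1) = Rational(1, 877)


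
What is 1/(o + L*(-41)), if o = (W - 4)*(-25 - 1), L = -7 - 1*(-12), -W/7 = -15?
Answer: -1/2831 ≈ -0.00035323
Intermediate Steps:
W = 105 (W = -7*(-15) = 105)
L = 5 (L = -7 + 12 = 5)
o = -2626 (o = (105 - 4)*(-25 - 1) = 101*(-26) = -2626)
1/(o + L*(-41)) = 1/(-2626 + 5*(-41)) = 1/(-2626 - 205) = 1/(-2831) = -1/2831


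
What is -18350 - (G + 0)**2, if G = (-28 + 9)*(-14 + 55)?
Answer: -625191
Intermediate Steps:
G = -779 (G = -19*41 = -779)
-18350 - (G + 0)**2 = -18350 - (-779 + 0)**2 = -18350 - 1*(-779)**2 = -18350 - 1*606841 = -18350 - 606841 = -625191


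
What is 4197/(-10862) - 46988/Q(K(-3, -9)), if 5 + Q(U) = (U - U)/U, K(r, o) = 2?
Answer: 510362671/54310 ≈ 9397.2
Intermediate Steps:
Q(U) = -5 (Q(U) = -5 + (U - U)/U = -5 + 0/U = -5 + 0 = -5)
4197/(-10862) - 46988/Q(K(-3, -9)) = 4197/(-10862) - 46988/(-5) = 4197*(-1/10862) - 46988*(-1/5) = -4197/10862 + 46988/5 = 510362671/54310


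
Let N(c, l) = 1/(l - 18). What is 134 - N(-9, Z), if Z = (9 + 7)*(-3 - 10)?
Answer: 30285/226 ≈ 134.00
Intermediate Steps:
Z = -208 (Z = 16*(-13) = -208)
N(c, l) = 1/(-18 + l)
134 - N(-9, Z) = 134 - 1/(-18 - 208) = 134 - 1/(-226) = 134 - 1*(-1/226) = 134 + 1/226 = 30285/226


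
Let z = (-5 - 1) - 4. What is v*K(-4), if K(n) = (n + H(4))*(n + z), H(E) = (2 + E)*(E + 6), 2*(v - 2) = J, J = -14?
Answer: 3920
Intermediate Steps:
v = -5 (v = 2 + (½)*(-14) = 2 - 7 = -5)
z = -10 (z = -6 - 4 = -10)
H(E) = (2 + E)*(6 + E)
K(n) = (-10 + n)*(60 + n) (K(n) = (n + (12 + 4² + 8*4))*(n - 10) = (n + (12 + 16 + 32))*(-10 + n) = (n + 60)*(-10 + n) = (60 + n)*(-10 + n) = (-10 + n)*(60 + n))
v*K(-4) = -5*(-600 + (-4)² + 50*(-4)) = -5*(-600 + 16 - 200) = -5*(-784) = 3920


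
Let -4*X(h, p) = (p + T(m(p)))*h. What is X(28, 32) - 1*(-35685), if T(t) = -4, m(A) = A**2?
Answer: 35489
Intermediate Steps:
X(h, p) = -h*(-4 + p)/4 (X(h, p) = -(p - 4)*h/4 = -(-4 + p)*h/4 = -h*(-4 + p)/4)
X(28, 32) - 1*(-35685) = (1/4)*28*(4 - 1*32) - 1*(-35685) = (1/4)*28*(4 - 32) + 35685 = (1/4)*28*(-28) + 35685 = -196 + 35685 = 35489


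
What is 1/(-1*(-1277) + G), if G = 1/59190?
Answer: 59190/75585631 ≈ 0.00078308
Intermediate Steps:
G = 1/59190 ≈ 1.6895e-5
1/(-1*(-1277) + G) = 1/(-1*(-1277) + 1/59190) = 1/(1277 + 1/59190) = 1/(75585631/59190) = 59190/75585631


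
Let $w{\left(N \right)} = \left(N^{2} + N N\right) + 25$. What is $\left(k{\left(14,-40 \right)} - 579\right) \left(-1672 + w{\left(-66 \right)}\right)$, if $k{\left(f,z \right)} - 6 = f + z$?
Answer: $-4231935$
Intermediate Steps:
$k{\left(f,z \right)} = 6 + f + z$ ($k{\left(f,z \right)} = 6 + \left(f + z\right) = 6 + f + z$)
$w{\left(N \right)} = 25 + 2 N^{2}$ ($w{\left(N \right)} = \left(N^{2} + N^{2}\right) + 25 = 2 N^{2} + 25 = 25 + 2 N^{2}$)
$\left(k{\left(14,-40 \right)} - 579\right) \left(-1672 + w{\left(-66 \right)}\right) = \left(\left(6 + 14 - 40\right) - 579\right) \left(-1672 + \left(25 + 2 \left(-66\right)^{2}\right)\right) = \left(-20 - 579\right) \left(-1672 + \left(25 + 2 \cdot 4356\right)\right) = - 599 \left(-1672 + \left(25 + 8712\right)\right) = - 599 \left(-1672 + 8737\right) = \left(-599\right) 7065 = -4231935$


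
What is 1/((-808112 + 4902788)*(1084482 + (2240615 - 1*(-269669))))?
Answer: 1/14719402065816 ≈ 6.7938e-14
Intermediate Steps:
1/((-808112 + 4902788)*(1084482 + (2240615 - 1*(-269669)))) = 1/(4094676*(1084482 + (2240615 + 269669))) = 1/(4094676*(1084482 + 2510284)) = 1/(4094676*3594766) = 1/14719402065816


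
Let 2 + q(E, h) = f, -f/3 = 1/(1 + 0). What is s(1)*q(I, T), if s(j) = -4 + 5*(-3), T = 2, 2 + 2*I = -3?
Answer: 95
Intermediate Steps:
I = -5/2 (I = -1 + (1/2)*(-3) = -1 - 3/2 = -5/2 ≈ -2.5000)
f = -3 (f = -3/(1 + 0) = -3/1 = -3*1 = -3)
q(E, h) = -5 (q(E, h) = -2 - 3 = -5)
s(j) = -19 (s(j) = -4 - 15 = -19)
s(1)*q(I, T) = -19*(-5) = 95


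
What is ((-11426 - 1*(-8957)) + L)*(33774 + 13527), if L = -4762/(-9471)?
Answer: -368618853079/3157 ≈ -1.1676e+8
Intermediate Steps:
L = 4762/9471 (L = -4762*(-1/9471) = 4762/9471 ≈ 0.50280)
((-11426 - 1*(-8957)) + L)*(33774 + 13527) = ((-11426 - 1*(-8957)) + 4762/9471)*(33774 + 13527) = ((-11426 + 8957) + 4762/9471)*47301 = (-2469 + 4762/9471)*47301 = -23379137/9471*47301 = -368618853079/3157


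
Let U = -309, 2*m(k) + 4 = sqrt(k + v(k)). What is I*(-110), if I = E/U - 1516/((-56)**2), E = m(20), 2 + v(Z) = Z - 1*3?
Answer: 6354865/121128 + 55*sqrt(35)/309 ≈ 53.517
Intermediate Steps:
v(Z) = -5 + Z (v(Z) = -2 + (Z - 1*3) = -2 + (Z - 3) = -2 + (-3 + Z) = -5 + Z)
m(k) = -2 + sqrt(-5 + 2*k)/2 (m(k) = -2 + sqrt(k + (-5 + k))/2 = -2 + sqrt(-5 + 2*k)/2)
E = -2 + sqrt(35)/2 (E = -2 + sqrt(-5 + 2*20)/2 = -2 + sqrt(-5 + 40)/2 = -2 + sqrt(35)/2 ≈ 0.95804)
I = -115543/242256 - sqrt(35)/618 (I = (-2 + sqrt(35)/2)/(-309) - 1516/((-56)**2) = (-2 + sqrt(35)/2)*(-1/309) - 1516/3136 = (2/309 - sqrt(35)/618) - 1516*1/3136 = (2/309 - sqrt(35)/618) - 379/784 = -115543/242256 - sqrt(35)/618 ≈ -0.48652)
I*(-110) = (-115543/242256 - sqrt(35)/618)*(-110) = 6354865/121128 + 55*sqrt(35)/309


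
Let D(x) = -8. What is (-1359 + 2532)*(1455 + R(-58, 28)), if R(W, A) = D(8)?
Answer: 1697331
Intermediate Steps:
R(W, A) = -8
(-1359 + 2532)*(1455 + R(-58, 28)) = (-1359 + 2532)*(1455 - 8) = 1173*1447 = 1697331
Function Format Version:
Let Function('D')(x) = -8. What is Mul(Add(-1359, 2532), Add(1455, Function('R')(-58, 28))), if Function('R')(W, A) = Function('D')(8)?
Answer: 1697331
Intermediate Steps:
Function('R')(W, A) = -8
Mul(Add(-1359, 2532), Add(1455, Function('R')(-58, 28))) = Mul(Add(-1359, 2532), Add(1455, -8)) = Mul(1173, 1447) = 1697331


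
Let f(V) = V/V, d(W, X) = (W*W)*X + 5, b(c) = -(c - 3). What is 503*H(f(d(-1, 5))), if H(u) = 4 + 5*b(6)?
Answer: -5533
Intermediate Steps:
b(c) = 3 - c (b(c) = -(-3 + c) = 3 - c)
d(W, X) = 5 + X*W**2 (d(W, X) = W**2*X + 5 = X*W**2 + 5 = 5 + X*W**2)
f(V) = 1
H(u) = -11 (H(u) = 4 + 5*(3 - 1*6) = 4 + 5*(3 - 6) = 4 + 5*(-3) = 4 - 15 = -11)
503*H(f(d(-1, 5))) = 503*(-11) = -5533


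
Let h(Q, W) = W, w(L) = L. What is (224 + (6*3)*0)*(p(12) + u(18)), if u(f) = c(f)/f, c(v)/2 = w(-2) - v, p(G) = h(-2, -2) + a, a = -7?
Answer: -22624/9 ≈ -2513.8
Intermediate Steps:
p(G) = -9 (p(G) = -2 - 7 = -9)
c(v) = -4 - 2*v (c(v) = 2*(-2 - v) = -4 - 2*v)
u(f) = (-4 - 2*f)/f
(224 + (6*3)*0)*(p(12) + u(18)) = (224 + (6*3)*0)*(-9 + (-2 - 4/18)) = (224 + 18*0)*(-9 + (-2 - 4*1/18)) = (224 + 0)*(-9 + (-2 - 2/9)) = 224*(-9 - 20/9) = 224*(-101/9) = -22624/9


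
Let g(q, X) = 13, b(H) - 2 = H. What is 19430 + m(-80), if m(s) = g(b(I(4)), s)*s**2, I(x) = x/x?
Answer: 102630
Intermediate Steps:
I(x) = 1
b(H) = 2 + H
m(s) = 13*s**2
19430 + m(-80) = 19430 + 13*(-80)**2 = 19430 + 13*6400 = 19430 + 83200 = 102630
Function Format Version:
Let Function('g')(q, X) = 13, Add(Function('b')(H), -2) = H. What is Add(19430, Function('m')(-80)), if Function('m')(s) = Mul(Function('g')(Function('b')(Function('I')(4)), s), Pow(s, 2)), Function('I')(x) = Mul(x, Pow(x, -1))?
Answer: 102630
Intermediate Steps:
Function('I')(x) = 1
Function('b')(H) = Add(2, H)
Function('m')(s) = Mul(13, Pow(s, 2))
Add(19430, Function('m')(-80)) = Add(19430, Mul(13, Pow(-80, 2))) = Add(19430, Mul(13, 6400)) = Add(19430, 83200) = 102630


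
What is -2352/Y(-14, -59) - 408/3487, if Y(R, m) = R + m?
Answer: 8171640/254551 ≈ 32.102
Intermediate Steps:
-2352/Y(-14, -59) - 408/3487 = -2352/(-14 - 59) - 408/3487 = -2352/(-73) - 408*1/3487 = -2352*(-1/73) - 408/3487 = 2352/73 - 408/3487 = 8171640/254551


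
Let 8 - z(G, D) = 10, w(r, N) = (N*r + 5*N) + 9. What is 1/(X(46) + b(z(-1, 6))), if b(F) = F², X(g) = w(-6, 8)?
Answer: ⅕ ≈ 0.20000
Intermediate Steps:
w(r, N) = 9 + 5*N + N*r (w(r, N) = (5*N + N*r) + 9 = 9 + 5*N + N*r)
z(G, D) = -2 (z(G, D) = 8 - 1*10 = 8 - 10 = -2)
X(g) = 1 (X(g) = 9 + 5*8 + 8*(-6) = 9 + 40 - 48 = 1)
1/(X(46) + b(z(-1, 6))) = 1/(1 + (-2)²) = 1/(1 + 4) = 1/5 = ⅕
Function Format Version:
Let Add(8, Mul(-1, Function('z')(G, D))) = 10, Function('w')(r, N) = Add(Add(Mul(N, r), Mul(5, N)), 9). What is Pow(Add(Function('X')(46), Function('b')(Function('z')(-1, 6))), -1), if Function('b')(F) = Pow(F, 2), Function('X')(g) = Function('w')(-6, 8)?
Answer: Rational(1, 5) ≈ 0.20000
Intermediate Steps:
Function('w')(r, N) = Add(9, Mul(5, N), Mul(N, r)) (Function('w')(r, N) = Add(Add(Mul(5, N), Mul(N, r)), 9) = Add(9, Mul(5, N), Mul(N, r)))
Function('z')(G, D) = -2 (Function('z')(G, D) = Add(8, Mul(-1, 10)) = Add(8, -10) = -2)
Function('X')(g) = 1 (Function('X')(g) = Add(9, Mul(5, 8), Mul(8, -6)) = Add(9, 40, -48) = 1)
Pow(Add(Function('X')(46), Function('b')(Function('z')(-1, 6))), -1) = Pow(Add(1, Pow(-2, 2)), -1) = Pow(Add(1, 4), -1) = Pow(5, -1) = Rational(1, 5)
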